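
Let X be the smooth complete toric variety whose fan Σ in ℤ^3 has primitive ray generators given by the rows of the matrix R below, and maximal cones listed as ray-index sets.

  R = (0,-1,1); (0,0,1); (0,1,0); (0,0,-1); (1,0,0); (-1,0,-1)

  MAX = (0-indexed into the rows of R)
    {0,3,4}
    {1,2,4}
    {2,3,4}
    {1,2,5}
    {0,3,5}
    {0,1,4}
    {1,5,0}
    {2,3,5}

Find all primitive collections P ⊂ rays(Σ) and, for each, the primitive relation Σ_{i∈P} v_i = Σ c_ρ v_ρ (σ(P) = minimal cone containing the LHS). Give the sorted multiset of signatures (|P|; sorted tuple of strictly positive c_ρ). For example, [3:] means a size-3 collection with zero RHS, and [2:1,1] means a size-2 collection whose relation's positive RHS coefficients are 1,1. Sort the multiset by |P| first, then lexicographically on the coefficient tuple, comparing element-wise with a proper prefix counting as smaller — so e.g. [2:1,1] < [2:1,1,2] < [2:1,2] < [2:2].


The 3 primitive collections of Σ (r=6, n=3):

  • {1,3}:  v_{1} + v_{3} = 0  ⇒ sig = [2:]
  • {0,2}:  v_{0} + v_{2} = v_{1}  ⇒ sig = [2:1]
  • {4,5}:  v_{4} + v_{5} = v_{3}  ⇒ sig = [2:1]

Signatures (|P|; sorted positive RHS coefficients), sorted:
{ [2:],  [2:1] ×2 }


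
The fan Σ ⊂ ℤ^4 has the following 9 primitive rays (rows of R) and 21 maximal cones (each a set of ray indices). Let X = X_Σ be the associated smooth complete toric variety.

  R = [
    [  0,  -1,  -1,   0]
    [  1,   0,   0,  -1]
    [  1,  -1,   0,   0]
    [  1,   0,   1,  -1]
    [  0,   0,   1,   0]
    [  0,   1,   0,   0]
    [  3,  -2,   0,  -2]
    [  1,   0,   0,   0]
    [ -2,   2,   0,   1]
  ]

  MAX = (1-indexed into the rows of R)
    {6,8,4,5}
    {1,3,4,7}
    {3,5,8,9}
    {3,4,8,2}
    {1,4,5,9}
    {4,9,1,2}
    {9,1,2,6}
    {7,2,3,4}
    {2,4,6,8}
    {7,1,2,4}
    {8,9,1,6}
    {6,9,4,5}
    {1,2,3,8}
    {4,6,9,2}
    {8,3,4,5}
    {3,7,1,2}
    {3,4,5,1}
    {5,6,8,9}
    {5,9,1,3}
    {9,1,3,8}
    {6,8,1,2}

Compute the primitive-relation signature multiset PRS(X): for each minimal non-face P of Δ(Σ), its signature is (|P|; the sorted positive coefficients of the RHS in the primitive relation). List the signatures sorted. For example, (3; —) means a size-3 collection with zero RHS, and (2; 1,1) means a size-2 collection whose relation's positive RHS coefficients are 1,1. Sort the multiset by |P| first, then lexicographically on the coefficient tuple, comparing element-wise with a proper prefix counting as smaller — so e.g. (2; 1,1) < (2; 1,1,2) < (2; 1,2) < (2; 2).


15 collections generate NE(X_Σ); each relation:

  {2,5}:  v_{2} + v_{5} = v_{4}  ⟹  sig = (2; 1)
  {3,6}:  v_{3} + v_{6} = v_{8}  ⟹  sig = (2; 1)
  {7,9}:  v_{7} + v_{9} = v_{2}  ⟹  sig = (2; 1)
  {5,7}:  v_{5} + v_{7} = v_{1} + v_{3} + 2·v_{4}  ⟹  sig = (2; 1,1,2)
  {6,7}:  v_{6} + v_{7} = 2·v_{2} + v_{3}  ⟹  sig = (2; 1,2)
  {7,8}:  v_{7} + v_{8} = 2·v_{2} + 2·v_{3}  ⟹  sig = (2; 2,2)
  {1,5,6}:  v_{1} + v_{5} + v_{6} = 0  ⟹  sig = (3; —)
  {1,4,6}:  v_{1} + v_{4} + v_{6} = v_{2}  ⟹  sig = (3; 1)
  {1,5,8}:  v_{1} + v_{5} + v_{8} = v_{3}  ⟹  sig = (3; 1)
  {2,3,9}:  v_{2} + v_{3} + v_{9} = v_{6}  ⟹  sig = (3; 1)
  {1,4,8}:  v_{1} + v_{4} + v_{8} = v_{2} + v_{3}  ⟹  sig = (3; 1,1)
  {3,4,9}:  v_{3} + v_{4} + v_{9} = v_{5} + v_{6}  ⟹  sig = (3; 1,1)
  {4,8,9}:  v_{4} + v_{8} + v_{9} = v_{5} + 2·v_{6}  ⟹  sig = (3; 1,2)
  {2,8,9}:  v_{2} + v_{8} + v_{9} = 2·v_{6}  ⟹  sig = (3; 2)
  {1,2,3,4}:  v_{1} + v_{2} + v_{3} + v_{4} = v_{7}  ⟹  sig = (4; 1)

Signatures (|P|; sorted positive RHS coefficients), sorted:
    |P|=2: 6 collections, coeffs (1), (1), (1), (1,1,2), (1,2), (2,2)
    |P|=3: 8 collections, coeffs (), (1), (1), (1), (1,1), (1,1), (1,2), (2)
    |P|=4: 1 collection, coeffs (1)


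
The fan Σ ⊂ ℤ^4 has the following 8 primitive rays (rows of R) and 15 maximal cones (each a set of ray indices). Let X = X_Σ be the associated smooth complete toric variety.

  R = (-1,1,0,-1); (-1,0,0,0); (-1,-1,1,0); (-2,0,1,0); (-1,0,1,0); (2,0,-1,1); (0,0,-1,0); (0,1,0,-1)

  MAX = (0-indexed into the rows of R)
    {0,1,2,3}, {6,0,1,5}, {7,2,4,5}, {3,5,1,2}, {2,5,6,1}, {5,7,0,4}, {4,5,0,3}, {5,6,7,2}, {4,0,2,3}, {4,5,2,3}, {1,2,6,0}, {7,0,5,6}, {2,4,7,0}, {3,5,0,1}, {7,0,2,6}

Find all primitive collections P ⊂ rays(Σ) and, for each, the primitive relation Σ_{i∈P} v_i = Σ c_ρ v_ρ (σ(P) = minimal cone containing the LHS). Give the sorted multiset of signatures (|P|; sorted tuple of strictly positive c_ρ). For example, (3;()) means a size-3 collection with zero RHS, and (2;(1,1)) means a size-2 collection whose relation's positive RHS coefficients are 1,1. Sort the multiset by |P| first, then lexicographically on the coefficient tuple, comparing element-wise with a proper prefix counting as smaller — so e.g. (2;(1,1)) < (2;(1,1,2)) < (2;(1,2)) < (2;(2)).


Δ(Σ) — 8 vertices, 6 min non-faces:

  • {1,4}:  v_{1} + v_{4} = v_{3}  →  sig = (2;(1))
  • {1,7}:  v_{1} + v_{7} = v_{0}  →  sig = (2;(1))
  • {4,6}:  v_{4} + v_{6} = v_{1}  →  sig = (2;(1))
  • {3,7}:  v_{3} + v_{7} = v_{0} + v_{4}  →  sig = (2;(1,1))
  • {3,6}:  v_{3} + v_{6} = 2·v_{1}  →  sig = (2;(2))
  • {0,2,5}:  v_{0} + v_{2} + v_{5} = 0  →  sig = (3;())

Hence PRS(X_Σ) =
    (2;(1))
    (2;(1))
    (2;(1))
    (2;(1,1))
    (2;(2))
    (3;())


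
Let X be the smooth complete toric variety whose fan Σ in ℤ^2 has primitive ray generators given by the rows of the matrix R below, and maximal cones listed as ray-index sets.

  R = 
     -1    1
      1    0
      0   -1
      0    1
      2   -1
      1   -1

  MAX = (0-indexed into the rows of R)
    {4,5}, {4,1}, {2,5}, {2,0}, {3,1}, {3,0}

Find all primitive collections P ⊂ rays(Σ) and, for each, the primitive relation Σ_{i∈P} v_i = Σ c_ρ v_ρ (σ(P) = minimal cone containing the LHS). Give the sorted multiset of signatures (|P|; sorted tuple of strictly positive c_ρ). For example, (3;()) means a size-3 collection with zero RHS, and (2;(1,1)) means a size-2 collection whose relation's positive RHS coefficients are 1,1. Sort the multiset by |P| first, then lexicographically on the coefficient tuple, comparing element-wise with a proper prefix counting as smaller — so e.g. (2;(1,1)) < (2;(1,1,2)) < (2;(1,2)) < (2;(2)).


9 collections generate NE(X_Σ); each relation:

  P={0,5}:  v_{0} + v_{5} = 0  ⇒ sig = (2;())
  P={2,3}:  v_{2} + v_{3} = 0  ⇒ sig = (2;())
  P={0,1}:  v_{0} + v_{1} = v_{3}  ⇒ sig = (2;(1))
  P={0,4}:  v_{0} + v_{4} = v_{1}  ⇒ sig = (2;(1))
  P={1,2}:  v_{1} + v_{2} = v_{5}  ⇒ sig = (2;(1))
  P={1,5}:  v_{1} + v_{5} = v_{4}  ⇒ sig = (2;(1))
  P={3,5}:  v_{3} + v_{5} = v_{1}  ⇒ sig = (2;(1))
  P={2,4}:  v_{2} + v_{4} = 2·v_{5}  ⇒ sig = (2;(2))
  P={3,4}:  v_{3} + v_{4} = 2·v_{1}  ⇒ sig = (2;(2))

Signatures (|P|; sorted positive RHS coefficients), sorted:
    (2;())
    (2;())
    (2;(1))
    (2;(1))
    (2;(1))
    (2;(1))
    (2;(1))
    (2;(2))
    (2;(2))


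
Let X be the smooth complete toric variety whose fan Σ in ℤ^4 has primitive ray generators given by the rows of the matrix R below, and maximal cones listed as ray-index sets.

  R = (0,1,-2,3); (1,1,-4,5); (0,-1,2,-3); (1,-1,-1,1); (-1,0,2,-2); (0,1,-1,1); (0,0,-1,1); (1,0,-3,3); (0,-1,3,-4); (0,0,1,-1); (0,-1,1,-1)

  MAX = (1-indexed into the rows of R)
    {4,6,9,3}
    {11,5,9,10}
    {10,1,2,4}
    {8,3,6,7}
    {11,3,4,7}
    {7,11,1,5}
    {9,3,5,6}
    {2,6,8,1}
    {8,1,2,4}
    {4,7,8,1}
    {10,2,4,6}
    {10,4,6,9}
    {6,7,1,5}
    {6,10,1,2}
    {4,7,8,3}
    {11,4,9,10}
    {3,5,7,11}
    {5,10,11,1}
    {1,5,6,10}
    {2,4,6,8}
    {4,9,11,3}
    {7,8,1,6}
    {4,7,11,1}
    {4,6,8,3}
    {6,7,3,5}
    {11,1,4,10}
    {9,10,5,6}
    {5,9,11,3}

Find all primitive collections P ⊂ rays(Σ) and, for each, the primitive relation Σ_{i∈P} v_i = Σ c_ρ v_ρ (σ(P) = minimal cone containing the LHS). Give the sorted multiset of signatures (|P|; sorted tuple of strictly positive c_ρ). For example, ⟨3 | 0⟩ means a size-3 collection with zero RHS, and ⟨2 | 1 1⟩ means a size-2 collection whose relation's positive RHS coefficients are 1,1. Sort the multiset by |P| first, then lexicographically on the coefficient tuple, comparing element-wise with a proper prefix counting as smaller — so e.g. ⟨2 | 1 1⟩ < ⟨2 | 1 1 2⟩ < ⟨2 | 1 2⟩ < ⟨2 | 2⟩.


18 minimal non-faces of Δ(Σ) (on 11 rays):

  P={1,3}:  v_{1} + v_{3} = 0 ; sig = ⟨2 | 0⟩
  P={6,11}:  v_{6} + v_{11} = 0 ; sig = ⟨2 | 0⟩
  P={7,10}:  v_{7} + v_{10} = 0 ; sig = ⟨2 | 0⟩
  P={1,9}:  v_{1} + v_{9} = v_{10} ; sig = ⟨2 | 1⟩
  P={2,5}:  v_{2} + v_{5} = v_{1} ; sig = ⟨2 | 1⟩
  P={3,10}:  v_{3} + v_{10} = v_{9} ; sig = ⟨2 | 1⟩
  P={4,5}:  v_{4} + v_{5} = v_{11} ; sig = ⟨2 | 1⟩
  P={5,8}:  v_{5} + v_{8} = v_{7} ; sig = ⟨2 | 1⟩
  P={7,9}:  v_{7} + v_{9} = v_{3} ; sig = ⟨2 | 1⟩
  P={2,3}:  v_{2} + v_{3} = v_{4} + v_{6} ; sig = ⟨2 | 1 1⟩
  P={2,7}:  v_{2} + v_{7} = v_{1} + v_{8} ; sig = ⟨2 | 1 1⟩
  P={2,11}:  v_{2} + v_{11} = v_{1} + v_{4} ; sig = ⟨2 | 1 1⟩
  P={8,10}:  v_{8} + v_{10} = v_{4} + v_{6} ; sig = ⟨2 | 1 1⟩
  P={8,11}:  v_{8} + v_{11} = v_{4} + v_{7} ; sig = ⟨2 | 1 1⟩
  P={2,9}:  v_{2} + v_{9} = v_{4} + v_{6} + v_{10} ; sig = ⟨2 | 1 1 1⟩
  P={8,9}:  v_{8} + v_{9} = v_{3} + v_{4} + v_{6} ; sig = ⟨2 | 1 1 1⟩
  P={1,4,6}:  v_{1} + v_{4} + v_{6} = v_{2} ; sig = ⟨3 | 1⟩
  P={4,6,7}:  v_{4} + v_{6} + v_{7} = v_{8} ; sig = ⟨3 | 1⟩

Sorted signature multiset PRS(X):
[⟨2 | 0⟩, ⟨2 | 0⟩, ⟨2 | 0⟩, ⟨2 | 1⟩, ⟨2 | 1⟩, ⟨2 | 1⟩, ⟨2 | 1⟩, ⟨2 | 1⟩, ⟨2 | 1⟩, ⟨2 | 1 1⟩, ⟨2 | 1 1⟩, ⟨2 | 1 1⟩, ⟨2 | 1 1⟩, ⟨2 | 1 1⟩, ⟨2 | 1 1 1⟩, ⟨2 | 1 1 1⟩, ⟨3 | 1⟩, ⟨3 | 1⟩]


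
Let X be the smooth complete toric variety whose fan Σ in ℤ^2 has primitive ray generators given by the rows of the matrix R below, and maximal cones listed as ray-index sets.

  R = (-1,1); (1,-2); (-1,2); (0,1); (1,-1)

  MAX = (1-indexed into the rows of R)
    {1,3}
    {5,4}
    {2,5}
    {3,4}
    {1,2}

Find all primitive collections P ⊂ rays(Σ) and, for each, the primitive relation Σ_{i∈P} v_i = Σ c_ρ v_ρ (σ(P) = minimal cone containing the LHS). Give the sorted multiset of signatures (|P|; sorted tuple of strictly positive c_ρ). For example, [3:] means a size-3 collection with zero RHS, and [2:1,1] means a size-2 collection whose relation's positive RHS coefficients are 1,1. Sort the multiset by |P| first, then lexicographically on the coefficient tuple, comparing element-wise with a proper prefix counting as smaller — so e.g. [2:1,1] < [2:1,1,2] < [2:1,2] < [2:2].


5 collections generate NE(X_Σ); each relation:

  • {1,5}:  v_{1} + v_{5} = 0 — sig = [2:]
  • {2,3}:  v_{2} + v_{3} = 0 — sig = [2:]
  • {1,4}:  v_{1} + v_{4} = v_{3} — sig = [2:1]
  • {2,4}:  v_{2} + v_{4} = v_{5} — sig = [2:1]
  • {3,5}:  v_{3} + v_{5} = v_{4} — sig = [2:1]

Sorted signature multiset PRS(X):
[[2:], [2:], [2:1], [2:1], [2:1]]


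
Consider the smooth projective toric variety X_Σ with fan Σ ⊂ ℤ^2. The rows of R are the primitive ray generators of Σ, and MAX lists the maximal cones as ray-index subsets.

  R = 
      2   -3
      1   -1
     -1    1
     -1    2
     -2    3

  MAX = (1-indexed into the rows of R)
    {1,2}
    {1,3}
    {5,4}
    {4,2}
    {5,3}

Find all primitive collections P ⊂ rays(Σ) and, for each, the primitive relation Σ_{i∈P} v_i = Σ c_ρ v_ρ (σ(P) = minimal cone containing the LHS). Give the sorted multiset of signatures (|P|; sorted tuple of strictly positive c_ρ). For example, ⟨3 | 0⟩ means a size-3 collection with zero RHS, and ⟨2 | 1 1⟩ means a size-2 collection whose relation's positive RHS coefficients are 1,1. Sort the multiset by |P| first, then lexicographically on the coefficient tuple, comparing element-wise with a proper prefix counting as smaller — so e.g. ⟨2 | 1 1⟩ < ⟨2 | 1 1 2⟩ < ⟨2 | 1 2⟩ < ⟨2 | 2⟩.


Δ(Σ) — 5 vertices, 5 min non-faces:

  • {1,5}:  v_{1} + v_{5} = 0  ⟹  sig = ⟨2 | 0⟩
  • {2,3}:  v_{2} + v_{3} = 0  ⟹  sig = ⟨2 | 0⟩
  • {1,4}:  v_{1} + v_{4} = v_{2}  ⟹  sig = ⟨2 | 1⟩
  • {2,5}:  v_{2} + v_{5} = v_{4}  ⟹  sig = ⟨2 | 1⟩
  • {3,4}:  v_{3} + v_{4} = v_{5}  ⟹  sig = ⟨2 | 1⟩

so the primitive-relation signature multiset is
[⟨2 | 0⟩, ⟨2 | 0⟩, ⟨2 | 1⟩, ⟨2 | 1⟩, ⟨2 | 1⟩]


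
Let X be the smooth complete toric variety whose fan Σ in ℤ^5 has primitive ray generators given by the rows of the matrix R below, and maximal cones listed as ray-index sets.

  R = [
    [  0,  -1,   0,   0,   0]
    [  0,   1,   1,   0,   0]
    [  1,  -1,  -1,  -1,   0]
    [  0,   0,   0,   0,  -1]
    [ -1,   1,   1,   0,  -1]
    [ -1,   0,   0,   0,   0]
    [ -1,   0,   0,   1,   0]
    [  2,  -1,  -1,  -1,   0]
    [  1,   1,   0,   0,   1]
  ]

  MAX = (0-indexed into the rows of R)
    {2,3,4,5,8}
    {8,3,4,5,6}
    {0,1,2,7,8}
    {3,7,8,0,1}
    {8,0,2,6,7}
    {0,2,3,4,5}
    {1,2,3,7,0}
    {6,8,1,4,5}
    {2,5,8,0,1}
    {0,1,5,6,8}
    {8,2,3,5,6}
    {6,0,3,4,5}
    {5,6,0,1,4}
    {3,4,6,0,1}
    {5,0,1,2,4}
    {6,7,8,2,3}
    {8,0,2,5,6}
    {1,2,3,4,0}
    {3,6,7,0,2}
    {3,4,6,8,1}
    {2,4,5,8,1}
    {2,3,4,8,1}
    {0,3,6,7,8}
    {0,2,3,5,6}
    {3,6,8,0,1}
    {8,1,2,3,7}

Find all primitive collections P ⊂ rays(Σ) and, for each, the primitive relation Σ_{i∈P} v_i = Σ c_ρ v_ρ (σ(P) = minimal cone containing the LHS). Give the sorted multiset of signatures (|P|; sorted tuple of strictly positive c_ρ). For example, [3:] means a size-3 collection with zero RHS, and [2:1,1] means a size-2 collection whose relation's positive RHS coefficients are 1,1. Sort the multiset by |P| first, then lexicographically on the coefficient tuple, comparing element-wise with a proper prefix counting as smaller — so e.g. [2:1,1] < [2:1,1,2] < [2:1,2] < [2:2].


Σ has 9 primitive collections:

  {5,7}:  v_{5} + v_{7} = v_{2} ; sig = [2:1]
  {4,7}:  v_{4} + v_{7} = v_{1} + v_{2} + v_{3} ; sig = [2:1,1,1]
  {1,2,6}:  v_{1} + v_{2} + v_{6} = 0 ; sig = [3:]
  {0,4,8}:  v_{0} + v_{4} + v_{8} = v_{1} ; sig = [3:1]
  {1,3,5}:  v_{1} + v_{3} + v_{5} = v_{4} ; sig = [3:1]
  {2,4,6}:  v_{2} + v_{4} + v_{6} = v_{3} + v_{5} ; sig = [3:1,1]
  {1,6,7}:  v_{1} + v_{6} + v_{7} = v_{0} + v_{3} + v_{8} ; sig = [3:1,1,1]
  {0,3,5,8}:  v_{0} + v_{3} + v_{5} + v_{8} = 0 ; sig = [4:]
  {0,2,3,8}:  v_{0} + v_{2} + v_{3} + v_{8} = v_{7} ; sig = [4:1]

so the primitive-relation signature multiset is
{ [2:1],  [2:1,1,1],  [3:],  [3:1] ×2,  [3:1,1],  [3:1,1,1],  [4:],  [4:1] }


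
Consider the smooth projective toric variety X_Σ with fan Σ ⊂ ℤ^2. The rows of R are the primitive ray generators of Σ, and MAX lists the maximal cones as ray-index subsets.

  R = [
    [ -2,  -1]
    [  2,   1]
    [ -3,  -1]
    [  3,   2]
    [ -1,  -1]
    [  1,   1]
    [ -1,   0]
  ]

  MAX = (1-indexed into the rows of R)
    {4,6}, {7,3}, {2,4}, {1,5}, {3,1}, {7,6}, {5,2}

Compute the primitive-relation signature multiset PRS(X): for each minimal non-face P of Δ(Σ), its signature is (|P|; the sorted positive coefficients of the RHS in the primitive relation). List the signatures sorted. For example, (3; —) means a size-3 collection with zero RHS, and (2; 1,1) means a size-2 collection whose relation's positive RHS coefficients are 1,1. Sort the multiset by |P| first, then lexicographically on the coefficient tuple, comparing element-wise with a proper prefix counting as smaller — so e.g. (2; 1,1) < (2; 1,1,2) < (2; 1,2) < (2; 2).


Δ(Σ) — 7 vertices, 14 min non-faces:

  P={1,2}:  v_{1} + v_{2} = 0  ⇒ sig = (2; —)
  P={5,6}:  v_{5} + v_{6} = 0  ⇒ sig = (2; —)
  P={1,4}:  v_{1} + v_{4} = v_{6}  ⇒ sig = (2; 1)
  P={1,6}:  v_{1} + v_{6} = v_{7}  ⇒ sig = (2; 1)
  P={1,7}:  v_{1} + v_{7} = v_{3}  ⇒ sig = (2; 1)
  P={2,3}:  v_{2} + v_{3} = v_{7}  ⇒ sig = (2; 1)
  P={2,6}:  v_{2} + v_{6} = v_{4}  ⇒ sig = (2; 1)
  P={2,7}:  v_{2} + v_{7} = v_{6}  ⇒ sig = (2; 1)
  P={4,5}:  v_{4} + v_{5} = v_{2}  ⇒ sig = (2; 1)
  P={5,7}:  v_{5} + v_{7} = v_{1}  ⇒ sig = (2; 1)
  P={3,4}:  v_{3} + v_{4} = v_{6} + v_{7}  ⇒ sig = (2; 1,1)
  P={3,5}:  v_{3} + v_{5} = 2·v_{1}  ⇒ sig = (2; 2)
  P={3,6}:  v_{3} + v_{6} = 2·v_{7}  ⇒ sig = (2; 2)
  P={4,7}:  v_{4} + v_{7} = 2·v_{6}  ⇒ sig = (2; 2)

Signatures (|P|; sorted positive RHS coefficients), sorted:
    (2; —)
    (2; —)
    (2; 1)
    (2; 1)
    (2; 1)
    (2; 1)
    (2; 1)
    (2; 1)
    (2; 1)
    (2; 1)
    (2; 1,1)
    (2; 2)
    (2; 2)
    (2; 2)


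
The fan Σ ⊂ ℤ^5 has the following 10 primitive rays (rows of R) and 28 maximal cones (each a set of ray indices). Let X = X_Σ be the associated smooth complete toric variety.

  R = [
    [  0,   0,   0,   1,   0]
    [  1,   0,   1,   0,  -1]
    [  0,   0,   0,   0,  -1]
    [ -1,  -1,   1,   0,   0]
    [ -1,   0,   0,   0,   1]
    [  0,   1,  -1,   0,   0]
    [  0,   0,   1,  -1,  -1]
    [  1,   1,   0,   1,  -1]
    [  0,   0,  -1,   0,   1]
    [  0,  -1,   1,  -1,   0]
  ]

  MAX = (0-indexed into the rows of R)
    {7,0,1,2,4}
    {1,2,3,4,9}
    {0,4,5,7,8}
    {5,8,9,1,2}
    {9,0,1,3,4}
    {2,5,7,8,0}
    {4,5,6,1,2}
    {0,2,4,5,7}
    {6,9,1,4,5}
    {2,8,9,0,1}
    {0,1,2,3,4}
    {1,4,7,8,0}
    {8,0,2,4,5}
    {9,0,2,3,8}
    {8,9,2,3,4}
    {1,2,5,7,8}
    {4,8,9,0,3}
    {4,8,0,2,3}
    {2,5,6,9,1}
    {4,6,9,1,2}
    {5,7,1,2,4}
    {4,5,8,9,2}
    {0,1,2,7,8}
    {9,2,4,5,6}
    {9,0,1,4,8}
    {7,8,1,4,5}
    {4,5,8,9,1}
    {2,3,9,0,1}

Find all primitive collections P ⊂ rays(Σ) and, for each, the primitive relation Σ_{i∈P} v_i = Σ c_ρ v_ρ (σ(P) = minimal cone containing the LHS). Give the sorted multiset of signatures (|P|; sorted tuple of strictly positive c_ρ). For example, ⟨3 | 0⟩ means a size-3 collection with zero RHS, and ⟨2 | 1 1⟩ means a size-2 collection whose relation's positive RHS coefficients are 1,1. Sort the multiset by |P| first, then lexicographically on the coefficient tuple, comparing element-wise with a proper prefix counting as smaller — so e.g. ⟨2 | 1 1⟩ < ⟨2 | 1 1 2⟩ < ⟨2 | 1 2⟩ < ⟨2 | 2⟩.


Δ(Σ) — 10 vertices, 14 min non-faces:

  {7,9}:  v_{7} + v_{9} = v_{1}  so sig = ⟨2 | 1⟩
  {3,5}:  v_{3} + v_{5} = v_{2} + v_{4}  so sig = ⟨2 | 1 1⟩
  {6,8}:  v_{6} + v_{8} = v_{5} + v_{9}  so sig = ⟨2 | 1 1⟩
  {0,6}:  v_{0} + v_{6} = v_{1} + v_{2} + v_{4}  so sig = ⟨2 | 1 1 1⟩
  {3,7}:  v_{3} + v_{7} = v_{0} + v_{1} + v_{2} + v_{4}  so sig = ⟨2 | 1 1 1 1⟩
  {6,7}:  v_{6} + v_{7} = 2·v_{1} + v_{2} + v_{4} + v_{5}  so sig = ⟨2 | 1 1 1 2⟩
  {3,6}:  v_{3} + v_{6} = v_{1} + 2·v_{2} + 2·v_{4} + v_{9}  so sig = ⟨2 | 1 1 2 2⟩
  {0,5,9}:  v_{0} + v_{5} + v_{9} = 0  so sig = ⟨3 | 0⟩
  {0,1,5}:  v_{0} + v_{1} + v_{5} = v_{7}  so sig = ⟨3 | 1⟩
  {1,3,8}:  v_{1} + v_{3} + v_{8} = v_{0} + v_{9}  so sig = ⟨3 | 1 1⟩
  {1,2,4,8}:  v_{1} + v_{2} + v_{4} + v_{8} = 0  so sig = ⟨4 | 0⟩
  {0,2,4,9}:  v_{0} + v_{2} + v_{4} + v_{9} = v_{3}  so sig = ⟨4 | 1⟩
  {2,4,7,8}:  v_{2} + v_{4} + v_{7} + v_{8} = v_{0} + v_{5}  so sig = ⟨4 | 1 1⟩
  {1,2,4,5,9}:  v_{1} + v_{2} + v_{4} + v_{5} + v_{9} = v_{6}  so sig = ⟨5 | 1⟩

so the primitive-relation signature multiset is
[⟨2 | 1⟩, ⟨2 | 1 1⟩, ⟨2 | 1 1⟩, ⟨2 | 1 1 1⟩, ⟨2 | 1 1 1 1⟩, ⟨2 | 1 1 1 2⟩, ⟨2 | 1 1 2 2⟩, ⟨3 | 0⟩, ⟨3 | 1⟩, ⟨3 | 1 1⟩, ⟨4 | 0⟩, ⟨4 | 1⟩, ⟨4 | 1 1⟩, ⟨5 | 1⟩]


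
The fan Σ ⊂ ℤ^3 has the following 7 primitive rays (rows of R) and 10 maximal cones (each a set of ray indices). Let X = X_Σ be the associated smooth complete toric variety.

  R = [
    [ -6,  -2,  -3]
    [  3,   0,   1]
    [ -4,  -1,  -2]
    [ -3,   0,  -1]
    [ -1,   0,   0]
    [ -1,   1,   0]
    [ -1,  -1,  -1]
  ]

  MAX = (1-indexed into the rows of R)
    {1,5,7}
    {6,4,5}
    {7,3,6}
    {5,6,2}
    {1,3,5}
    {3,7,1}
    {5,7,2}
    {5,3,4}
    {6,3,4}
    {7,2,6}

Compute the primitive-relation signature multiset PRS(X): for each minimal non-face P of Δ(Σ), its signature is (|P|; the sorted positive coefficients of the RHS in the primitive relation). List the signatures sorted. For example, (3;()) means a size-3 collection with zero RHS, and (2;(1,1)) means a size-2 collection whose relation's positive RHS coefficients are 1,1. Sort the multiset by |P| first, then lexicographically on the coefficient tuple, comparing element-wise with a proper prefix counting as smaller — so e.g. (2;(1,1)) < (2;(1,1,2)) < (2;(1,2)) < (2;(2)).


Δ(Σ) — 7 vertices, 9 min non-faces:

  P = {2,4}:  v_{2} + v_{4} = 0 — sig = (2;())
  P = {2,3}:  v_{2} + v_{3} = v_{7} — sig = (2;(1))
  P = {4,7}:  v_{4} + v_{7} = v_{3} — sig = (2;(1))
  P = {1,6}:  v_{1} + v_{6} = v_{3} + v_{4} — sig = (2;(1,1))
  P = {1,2}:  v_{1} + v_{2} = v_{5} + 2·v_{7} — sig = (2;(1,2))
  P = {1,4}:  v_{1} + v_{4} = 2·v_{3} + v_{5} — sig = (2;(1,2))
  P = {3,5,7}:  v_{3} + v_{5} + v_{7} = v_{1} — sig = (3;(1))
  P = {5,6,7}:  v_{5} + v_{6} + v_{7} = v_{4} — sig = (3;(1))
  P = {3,5,6}:  v_{3} + v_{5} + v_{6} = 2·v_{4} — sig = (3;(2))

Signatures (|P|; sorted positive RHS coefficients), sorted:
[(2;()), (2;(1)), (2;(1)), (2;(1,1)), (2;(1,2)), (2;(1,2)), (3;(1)), (3;(1)), (3;(2))]


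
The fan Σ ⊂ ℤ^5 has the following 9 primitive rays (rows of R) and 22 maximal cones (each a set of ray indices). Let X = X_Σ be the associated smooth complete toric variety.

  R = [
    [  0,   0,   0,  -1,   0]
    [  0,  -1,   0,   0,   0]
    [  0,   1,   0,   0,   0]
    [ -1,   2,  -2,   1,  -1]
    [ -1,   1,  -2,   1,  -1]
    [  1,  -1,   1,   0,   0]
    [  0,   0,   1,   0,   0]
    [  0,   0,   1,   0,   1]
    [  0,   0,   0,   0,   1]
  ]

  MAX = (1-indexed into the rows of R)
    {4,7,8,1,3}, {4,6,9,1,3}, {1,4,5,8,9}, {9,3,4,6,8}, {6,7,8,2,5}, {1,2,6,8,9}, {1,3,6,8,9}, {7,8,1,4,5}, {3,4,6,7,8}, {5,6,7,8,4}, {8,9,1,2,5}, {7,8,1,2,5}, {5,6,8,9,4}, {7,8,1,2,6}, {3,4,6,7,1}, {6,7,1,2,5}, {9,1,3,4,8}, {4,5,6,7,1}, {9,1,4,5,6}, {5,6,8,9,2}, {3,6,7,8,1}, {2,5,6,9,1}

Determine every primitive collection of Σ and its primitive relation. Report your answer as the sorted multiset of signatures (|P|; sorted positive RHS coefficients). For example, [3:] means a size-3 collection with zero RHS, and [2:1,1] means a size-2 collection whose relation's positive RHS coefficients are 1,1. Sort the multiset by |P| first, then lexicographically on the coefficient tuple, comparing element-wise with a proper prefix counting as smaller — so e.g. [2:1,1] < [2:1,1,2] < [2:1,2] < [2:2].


6 collections generate NE(X_Σ); each relation:

  • {2,3}:  v_{2} + v_{3} = 0 — sig = [2:]
  • {2,4}:  v_{2} + v_{4} = v_{5} — sig = [2:1]
  • {3,5}:  v_{3} + v_{5} = v_{4} — sig = [2:1]
  • {7,9}:  v_{7} + v_{9} = v_{8} — sig = [2:1]
  • {1,5,6,8}:  v_{1} + v_{5} + v_{6} + v_{8} = 0 — sig = [4:]
  • {1,4,6,8}:  v_{1} + v_{4} + v_{6} + v_{8} = v_{3} — sig = [4:1]

Sorted signature multiset PRS(X):
{ [2:],  [2:1] ×3,  [4:],  [4:1] }


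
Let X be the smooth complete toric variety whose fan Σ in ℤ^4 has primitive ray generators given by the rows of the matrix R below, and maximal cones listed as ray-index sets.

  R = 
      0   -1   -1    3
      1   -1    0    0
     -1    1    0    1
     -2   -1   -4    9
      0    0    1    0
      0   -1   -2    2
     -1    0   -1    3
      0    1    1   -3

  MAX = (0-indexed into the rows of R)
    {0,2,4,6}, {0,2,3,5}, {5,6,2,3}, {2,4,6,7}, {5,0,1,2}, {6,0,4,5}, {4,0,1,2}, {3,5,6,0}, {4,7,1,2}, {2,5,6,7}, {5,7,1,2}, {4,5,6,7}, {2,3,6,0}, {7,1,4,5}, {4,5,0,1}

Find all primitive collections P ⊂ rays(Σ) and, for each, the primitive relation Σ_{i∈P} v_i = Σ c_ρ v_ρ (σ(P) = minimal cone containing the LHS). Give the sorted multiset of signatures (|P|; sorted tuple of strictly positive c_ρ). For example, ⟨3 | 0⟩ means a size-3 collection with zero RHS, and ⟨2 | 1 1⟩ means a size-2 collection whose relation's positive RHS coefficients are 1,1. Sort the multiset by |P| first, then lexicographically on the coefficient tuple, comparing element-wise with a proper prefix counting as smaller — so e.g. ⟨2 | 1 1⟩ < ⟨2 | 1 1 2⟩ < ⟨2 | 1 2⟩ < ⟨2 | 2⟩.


Minimal non-faces — 7 found among 8 rays, 15 max cones:

  • {0,7}:  v_{0} + v_{7} = 0  →  sig = ⟨2 | 0⟩
  • {1,6}:  v_{1} + v_{6} = v_{0}  →  sig = ⟨2 | 1⟩
  • {3,7}:  v_{3} + v_{7} = v_{2} + v_{5} + v_{6}  →  sig = ⟨2 | 1 1 1⟩
  • {1,3}:  v_{1} + v_{3} = 2·v_{0} + v_{2} + v_{5}  →  sig = ⟨2 | 1 1 2⟩
  • {3,4}:  v_{3} + v_{4} = v_{0} + 2·v_{6}  →  sig = ⟨2 | 1 2⟩
  • {2,4,5}:  v_{2} + v_{4} + v_{5} = v_{6}  →  sig = ⟨3 | 1⟩
  • {0,2,5,6}:  v_{0} + v_{2} + v_{5} + v_{6} = v_{3}  →  sig = ⟨4 | 1⟩

so the primitive-relation signature multiset is
[⟨2 | 0⟩, ⟨2 | 1⟩, ⟨2 | 1 1 1⟩, ⟨2 | 1 1 2⟩, ⟨2 | 1 2⟩, ⟨3 | 1⟩, ⟨4 | 1⟩]


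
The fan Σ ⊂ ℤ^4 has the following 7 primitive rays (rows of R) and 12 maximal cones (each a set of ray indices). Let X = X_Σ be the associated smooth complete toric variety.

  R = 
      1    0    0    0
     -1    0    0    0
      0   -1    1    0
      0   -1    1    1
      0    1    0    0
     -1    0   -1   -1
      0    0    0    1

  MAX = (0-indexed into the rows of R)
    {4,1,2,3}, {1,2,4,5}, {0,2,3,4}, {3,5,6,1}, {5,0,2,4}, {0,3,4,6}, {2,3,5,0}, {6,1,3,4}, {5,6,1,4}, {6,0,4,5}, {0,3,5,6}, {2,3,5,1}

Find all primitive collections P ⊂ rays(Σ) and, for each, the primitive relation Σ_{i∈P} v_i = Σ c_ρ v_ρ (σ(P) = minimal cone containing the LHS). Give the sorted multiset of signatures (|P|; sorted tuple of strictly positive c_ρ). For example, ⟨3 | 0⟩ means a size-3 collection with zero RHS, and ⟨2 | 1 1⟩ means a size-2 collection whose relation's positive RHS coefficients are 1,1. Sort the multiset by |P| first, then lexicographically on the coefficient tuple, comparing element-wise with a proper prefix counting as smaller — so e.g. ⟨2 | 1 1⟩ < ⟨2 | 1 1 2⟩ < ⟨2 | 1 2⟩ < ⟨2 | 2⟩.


Δ(Σ) — 7 vertices, 3 min non-faces:

  {0,1}:  v_{0} + v_{1} = 0 ; sig = ⟨2 | 0⟩
  {2,6}:  v_{2} + v_{6} = v_{3} ; sig = ⟨2 | 1⟩
  {3,4,5}:  v_{3} + v_{4} + v_{5} = v_{1} ; sig = ⟨3 | 1⟩

so the primitive-relation signature multiset is
    ⟨2 | 0⟩
    ⟨2 | 1⟩
    ⟨3 | 1⟩


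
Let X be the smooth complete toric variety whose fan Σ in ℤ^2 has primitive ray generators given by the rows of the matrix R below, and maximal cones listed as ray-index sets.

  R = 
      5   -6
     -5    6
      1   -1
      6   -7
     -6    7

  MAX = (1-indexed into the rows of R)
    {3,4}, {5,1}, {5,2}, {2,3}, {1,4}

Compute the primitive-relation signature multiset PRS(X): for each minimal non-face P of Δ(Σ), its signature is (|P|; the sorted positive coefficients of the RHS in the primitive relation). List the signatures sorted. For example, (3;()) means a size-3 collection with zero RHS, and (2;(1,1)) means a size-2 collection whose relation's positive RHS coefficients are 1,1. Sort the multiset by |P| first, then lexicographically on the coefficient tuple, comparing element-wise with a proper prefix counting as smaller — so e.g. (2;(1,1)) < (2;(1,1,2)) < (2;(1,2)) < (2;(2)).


Δ(Σ) — 5 vertices, 5 min non-faces:

  {1,2}:  v_{1} + v_{2} = 0 — sig = (2;())
  {4,5}:  v_{4} + v_{5} = 0 — sig = (2;())
  {1,3}:  v_{1} + v_{3} = v_{4} — sig = (2;(1))
  {2,4}:  v_{2} + v_{4} = v_{3} — sig = (2;(1))
  {3,5}:  v_{3} + v_{5} = v_{2} — sig = (2;(1))

Signatures (|P|; sorted positive RHS coefficients), sorted:
{ (2;()) ×2,  (2;(1)) ×3 }


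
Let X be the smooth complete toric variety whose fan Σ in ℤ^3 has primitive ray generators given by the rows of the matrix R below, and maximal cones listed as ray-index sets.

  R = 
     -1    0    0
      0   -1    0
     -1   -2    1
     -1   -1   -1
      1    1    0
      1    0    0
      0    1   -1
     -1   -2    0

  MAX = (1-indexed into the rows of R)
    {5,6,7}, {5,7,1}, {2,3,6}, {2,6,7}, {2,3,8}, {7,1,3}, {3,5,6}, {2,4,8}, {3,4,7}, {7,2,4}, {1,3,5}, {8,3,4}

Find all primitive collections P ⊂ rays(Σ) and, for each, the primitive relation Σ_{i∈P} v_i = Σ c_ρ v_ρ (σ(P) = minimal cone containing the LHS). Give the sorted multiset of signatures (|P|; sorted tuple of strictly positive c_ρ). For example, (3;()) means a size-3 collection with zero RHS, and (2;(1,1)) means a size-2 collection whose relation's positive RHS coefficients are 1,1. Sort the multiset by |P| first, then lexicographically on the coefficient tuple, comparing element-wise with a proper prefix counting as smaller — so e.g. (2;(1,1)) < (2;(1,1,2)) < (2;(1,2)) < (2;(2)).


Minimal non-faces — 14 found among 8 rays, 12 max cones:

  P = {1,6}:  v_{1} + v_{6} = 0 — sig = (2;())
  P = {2,5}:  v_{2} + v_{5} = v_{6} — sig = (2;(1))
  P = {5,8}:  v_{5} + v_{8} = v_{2} — sig = (2;(1))
  P = {7,8}:  v_{7} + v_{8} = v_{4} — sig = (2;(1))
  P = {1,2}:  v_{1} + v_{2} = v_{3} + v_{7} — sig = (2;(1,1))
  P = {4,5}:  v_{4} + v_{5} = v_{2} + v_{7} — sig = (2;(1,1))
  P = {4,6}:  v_{4} + v_{6} = 2·v_{2} + v_{7} — sig = (2;(1,2))
  P = {6,8}:  v_{6} + v_{8} = 2·v_{2} — sig = (2;(2))
  P = {1,8}:  v_{1} + v_{8} = 2·v_{3} + 2·v_{7} — sig = (2;(2,2))
  P = {1,4}:  v_{1} + v_{4} = 2·v_{3} + 3·v_{7} — sig = (2;(2,3))
  P = {3,5,7}:  v_{3} + v_{5} + v_{7} = 0 — sig = (3;())
  P = {2,3,7}:  v_{2} + v_{3} + v_{7} = v_{8} — sig = (3;(1))
  P = {3,6,7}:  v_{3} + v_{6} + v_{7} = v_{2} — sig = (3;(1))
  P = {2,3,4}:  v_{2} + v_{3} + v_{4} = 2·v_{8} — sig = (3;(2))

so the primitive-relation signature multiset is
    |P|=2: 10 collections, coeffs (), (1), (1), (1), (1,1), (1,1), (1,2), (2), (2,2), (2,3)
    |P|=3: 4 collections, coeffs (), (1), (1), (2)


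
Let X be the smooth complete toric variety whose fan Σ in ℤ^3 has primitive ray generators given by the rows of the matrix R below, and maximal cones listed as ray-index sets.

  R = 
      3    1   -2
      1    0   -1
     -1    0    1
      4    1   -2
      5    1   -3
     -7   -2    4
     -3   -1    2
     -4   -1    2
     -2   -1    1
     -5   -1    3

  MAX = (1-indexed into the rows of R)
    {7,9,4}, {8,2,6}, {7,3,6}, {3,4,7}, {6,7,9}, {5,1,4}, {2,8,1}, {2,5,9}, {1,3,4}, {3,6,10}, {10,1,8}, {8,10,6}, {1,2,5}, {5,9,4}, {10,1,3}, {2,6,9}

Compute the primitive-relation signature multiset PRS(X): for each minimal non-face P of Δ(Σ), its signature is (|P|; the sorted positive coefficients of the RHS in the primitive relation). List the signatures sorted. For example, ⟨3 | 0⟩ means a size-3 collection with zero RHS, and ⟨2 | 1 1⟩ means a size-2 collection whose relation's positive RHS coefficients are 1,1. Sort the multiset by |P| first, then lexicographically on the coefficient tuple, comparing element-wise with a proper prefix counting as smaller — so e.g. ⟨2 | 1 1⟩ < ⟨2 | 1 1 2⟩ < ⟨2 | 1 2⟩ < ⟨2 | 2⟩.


The 21 primitive collections of Σ (r=10, n=3):

  • {1,7}:  v_{1} + v_{7} = 0 ; sig = ⟨2 | 0⟩
  • {2,3}:  v_{2} + v_{3} = 0 ; sig = ⟨2 | 0⟩
  • {4,8}:  v_{4} + v_{8} = 0 ; sig = ⟨2 | 0⟩
  • {5,10}:  v_{5} + v_{10} = 0 ; sig = ⟨2 | 0⟩
  • {1,6}:  v_{1} + v_{6} = v_{8} ; sig = ⟨2 | 1⟩
  • {1,9}:  v_{1} + v_{9} = v_{2} ; sig = ⟨2 | 1⟩
  • {2,4}:  v_{2} + v_{4} = v_{5} ; sig = ⟨2 | 1⟩
  • {2,7}:  v_{2} + v_{7} = v_{9} ; sig = ⟨2 | 1⟩
  • {2,10}:  v_{2} + v_{10} = v_{8} ; sig = ⟨2 | 1⟩
  • {3,5}:  v_{3} + v_{5} = v_{4} ; sig = ⟨2 | 1⟩
  • {3,8}:  v_{3} + v_{8} = v_{10} ; sig = ⟨2 | 1⟩
  • {3,9}:  v_{3} + v_{9} = v_{7} ; sig = ⟨2 | 1⟩
  • {4,6}:  v_{4} + v_{6} = v_{7} ; sig = ⟨2 | 1⟩
  • {4,10}:  v_{4} + v_{10} = v_{3} ; sig = ⟨2 | 1⟩
  • {5,6}:  v_{5} + v_{6} = v_{9} ; sig = ⟨2 | 1⟩
  • {5,8}:  v_{5} + v_{8} = v_{2} ; sig = ⟨2 | 1⟩
  • {7,8}:  v_{7} + v_{8} = v_{6} ; sig = ⟨2 | 1⟩
  • {9,10}:  v_{9} + v_{10} = v_{6} ; sig = ⟨2 | 1⟩
  • {5,7}:  v_{5} + v_{7} = v_{4} + v_{9} ; sig = ⟨2 | 1 1⟩
  • {7,10}:  v_{7} + v_{10} = v_{3} + v_{6} ; sig = ⟨2 | 1 1⟩
  • {8,9}:  v_{8} + v_{9} = v_{2} + v_{6} ; sig = ⟨2 | 1 1⟩

Sorted signature multiset PRS(X):
[⟨2 | 0⟩, ⟨2 | 0⟩, ⟨2 | 0⟩, ⟨2 | 0⟩, ⟨2 | 1⟩, ⟨2 | 1⟩, ⟨2 | 1⟩, ⟨2 | 1⟩, ⟨2 | 1⟩, ⟨2 | 1⟩, ⟨2 | 1⟩, ⟨2 | 1⟩, ⟨2 | 1⟩, ⟨2 | 1⟩, ⟨2 | 1⟩, ⟨2 | 1⟩, ⟨2 | 1⟩, ⟨2 | 1⟩, ⟨2 | 1 1⟩, ⟨2 | 1 1⟩, ⟨2 | 1 1⟩]


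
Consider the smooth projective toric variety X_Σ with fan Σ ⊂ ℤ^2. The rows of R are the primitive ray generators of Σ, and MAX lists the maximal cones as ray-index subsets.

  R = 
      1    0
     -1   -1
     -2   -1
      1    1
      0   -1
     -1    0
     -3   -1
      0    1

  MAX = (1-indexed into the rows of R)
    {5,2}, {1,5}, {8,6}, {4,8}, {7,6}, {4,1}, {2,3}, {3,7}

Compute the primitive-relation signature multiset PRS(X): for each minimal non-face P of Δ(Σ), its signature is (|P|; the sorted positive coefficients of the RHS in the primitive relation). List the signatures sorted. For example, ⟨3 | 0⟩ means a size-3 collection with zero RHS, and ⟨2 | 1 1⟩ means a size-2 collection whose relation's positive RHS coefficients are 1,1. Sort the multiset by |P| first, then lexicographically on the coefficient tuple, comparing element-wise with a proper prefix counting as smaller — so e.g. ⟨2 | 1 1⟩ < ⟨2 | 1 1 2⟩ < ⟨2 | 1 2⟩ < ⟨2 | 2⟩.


The 20 primitive collections of Σ (r=8, n=2):

  P = {1,6}:  v_{1} + v_{6} = 0  ⇒ sig = ⟨2 | 0⟩
  P = {2,4}:  v_{2} + v_{4} = 0  ⇒ sig = ⟨2 | 0⟩
  P = {5,8}:  v_{5} + v_{8} = 0  ⇒ sig = ⟨2 | 0⟩
  P = {1,2}:  v_{1} + v_{2} = v_{5}  ⇒ sig = ⟨2 | 1⟩
  P = {1,3}:  v_{1} + v_{3} = v_{2}  ⇒ sig = ⟨2 | 1⟩
  P = {1,7}:  v_{1} + v_{7} = v_{3}  ⇒ sig = ⟨2 | 1⟩
  P = {1,8}:  v_{1} + v_{8} = v_{4}  ⇒ sig = ⟨2 | 1⟩
  P = {2,6}:  v_{2} + v_{6} = v_{3}  ⇒ sig = ⟨2 | 1⟩
  P = {2,8}:  v_{2} + v_{8} = v_{6}  ⇒ sig = ⟨2 | 1⟩
  P = {3,4}:  v_{3} + v_{4} = v_{6}  ⇒ sig = ⟨2 | 1⟩
  P = {3,6}:  v_{3} + v_{6} = v_{7}  ⇒ sig = ⟨2 | 1⟩
  P = {4,5}:  v_{4} + v_{5} = v_{1}  ⇒ sig = ⟨2 | 1⟩
  P = {4,6}:  v_{4} + v_{6} = v_{8}  ⇒ sig = ⟨2 | 1⟩
  P = {5,6}:  v_{5} + v_{6} = v_{2}  ⇒ sig = ⟨2 | 1⟩
  P = {5,7}:  v_{5} + v_{7} = v_{2} + v_{3}  ⇒ sig = ⟨2 | 1 1⟩
  P = {2,7}:  v_{2} + v_{7} = 2·v_{3}  ⇒ sig = ⟨2 | 2⟩
  P = {3,5}:  v_{3} + v_{5} = 2·v_{2}  ⇒ sig = ⟨2 | 2⟩
  P = {3,8}:  v_{3} + v_{8} = 2·v_{6}  ⇒ sig = ⟨2 | 2⟩
  P = {4,7}:  v_{4} + v_{7} = 2·v_{6}  ⇒ sig = ⟨2 | 2⟩
  P = {7,8}:  v_{7} + v_{8} = 3·v_{6}  ⇒ sig = ⟨2 | 3⟩

so the primitive-relation signature multiset is
[⟨2 | 0⟩, ⟨2 | 0⟩, ⟨2 | 0⟩, ⟨2 | 1⟩, ⟨2 | 1⟩, ⟨2 | 1⟩, ⟨2 | 1⟩, ⟨2 | 1⟩, ⟨2 | 1⟩, ⟨2 | 1⟩, ⟨2 | 1⟩, ⟨2 | 1⟩, ⟨2 | 1⟩, ⟨2 | 1⟩, ⟨2 | 1 1⟩, ⟨2 | 2⟩, ⟨2 | 2⟩, ⟨2 | 2⟩, ⟨2 | 2⟩, ⟨2 | 3⟩]


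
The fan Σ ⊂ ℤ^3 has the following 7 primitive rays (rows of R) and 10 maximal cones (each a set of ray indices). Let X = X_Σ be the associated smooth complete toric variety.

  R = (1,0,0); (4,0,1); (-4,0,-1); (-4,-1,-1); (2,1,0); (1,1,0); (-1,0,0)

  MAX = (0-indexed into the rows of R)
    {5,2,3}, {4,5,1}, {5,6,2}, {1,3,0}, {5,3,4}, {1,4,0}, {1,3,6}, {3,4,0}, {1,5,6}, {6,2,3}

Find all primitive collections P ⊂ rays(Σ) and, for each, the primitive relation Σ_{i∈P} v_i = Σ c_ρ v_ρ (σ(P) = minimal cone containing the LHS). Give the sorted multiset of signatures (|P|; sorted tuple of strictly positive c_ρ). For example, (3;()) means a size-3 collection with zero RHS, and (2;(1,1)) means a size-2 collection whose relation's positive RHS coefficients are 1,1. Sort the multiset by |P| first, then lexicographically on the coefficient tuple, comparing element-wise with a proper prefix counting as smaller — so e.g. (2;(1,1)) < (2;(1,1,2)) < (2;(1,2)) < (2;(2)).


9 minimal non-faces of Δ(Σ) (on 7 rays):

  P = {0,6}:  v_{0} + v_{6} = 0  ⟹  sig = (2;())
  P = {1,2}:  v_{1} + v_{2} = 0  ⟹  sig = (2;())
  P = {0,5}:  v_{0} + v_{5} = v_{4}  ⟹  sig = (2;(1))
  P = {4,6}:  v_{4} + v_{6} = v_{5}  ⟹  sig = (2;(1))
  P = {0,2}:  v_{0} + v_{2} = v_{3} + v_{5}  ⟹  sig = (2;(1,1))
  P = {2,4}:  v_{2} + v_{4} = v_{3} + 2·v_{5}  ⟹  sig = (2;(1,2))
  P = {1,3,5}:  v_{1} + v_{3} + v_{5} = v_{0}  ⟹  sig = (3;(1))
  P = {3,5,6}:  v_{3} + v_{5} + v_{6} = v_{2}  ⟹  sig = (3;(1))
  P = {1,3,4}:  v_{1} + v_{3} + v_{4} = 2·v_{0}  ⟹  sig = (3;(2))

so the primitive-relation signature multiset is
    (2;())
    (2;())
    (2;(1))
    (2;(1))
    (2;(1,1))
    (2;(1,2))
    (3;(1))
    (3;(1))
    (3;(2))


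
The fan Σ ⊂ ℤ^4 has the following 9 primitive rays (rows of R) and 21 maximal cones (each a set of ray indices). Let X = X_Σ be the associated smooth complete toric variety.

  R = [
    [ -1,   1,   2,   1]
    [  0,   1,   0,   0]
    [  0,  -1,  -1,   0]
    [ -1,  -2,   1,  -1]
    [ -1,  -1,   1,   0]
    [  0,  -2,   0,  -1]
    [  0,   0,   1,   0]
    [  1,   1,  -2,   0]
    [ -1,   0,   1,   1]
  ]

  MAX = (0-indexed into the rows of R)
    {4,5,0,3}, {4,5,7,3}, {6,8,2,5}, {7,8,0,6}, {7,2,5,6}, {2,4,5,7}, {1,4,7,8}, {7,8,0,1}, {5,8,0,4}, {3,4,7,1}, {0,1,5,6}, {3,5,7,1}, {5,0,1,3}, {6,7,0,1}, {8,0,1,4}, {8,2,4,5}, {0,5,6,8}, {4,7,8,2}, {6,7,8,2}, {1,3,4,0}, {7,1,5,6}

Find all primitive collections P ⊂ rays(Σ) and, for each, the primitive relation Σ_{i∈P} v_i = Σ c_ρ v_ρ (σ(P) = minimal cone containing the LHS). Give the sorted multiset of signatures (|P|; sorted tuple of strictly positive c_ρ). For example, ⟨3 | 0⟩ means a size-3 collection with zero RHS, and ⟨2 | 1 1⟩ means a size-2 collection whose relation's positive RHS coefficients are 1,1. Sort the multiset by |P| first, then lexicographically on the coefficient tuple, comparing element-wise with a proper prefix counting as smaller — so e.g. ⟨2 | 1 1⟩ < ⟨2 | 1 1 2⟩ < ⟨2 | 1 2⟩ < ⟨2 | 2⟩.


Primitive collections (13):

  • {0,2}:  v_{0} + v_{2} = v_{8} — sig = ⟨2 | 1⟩
  • {1,2}:  v_{1} + v_{2} = v_{4} + v_{7} — sig = ⟨2 | 1 1⟩
  • {4,6}:  v_{4} + v_{6} = v_{0} + v_{5} — sig = ⟨2 | 1 1⟩
  • {2,3}:  v_{2} + v_{3} = 2·v_{4} + v_{5} + v_{7} — sig = ⟨2 | 1 1 2⟩
  • {3,6}:  v_{3} + v_{6} = v_{0} + v_{1} + 2·v_{5} — sig = ⟨2 | 1 1 2⟩
  • {3,8}:  v_{3} + v_{8} = 2·v_{4} — sig = ⟨2 | 2⟩
  • {0,5,7}:  v_{0} + v_{5} + v_{7} = 0 — sig = ⟨3 | 0⟩
  • {1,4,5}:  v_{1} + v_{4} + v_{5} = v_{3} — sig = ⟨3 | 1⟩
  • {1,5,8}:  v_{1} + v_{5} + v_{8} = v_{4} — sig = ⟨3 | 1⟩
  • {1,6,8}:  v_{1} + v_{6} + v_{8} = v_{0} — sig = ⟨3 | 1⟩
  • {5,7,8}:  v_{5} + v_{7} + v_{8} = v_{2} — sig = ⟨3 | 1⟩
  • {0,3,7}:  v_{0} + v_{3} + v_{7} = v_{1} + v_{4} — sig = ⟨3 | 1 1⟩
  • {0,4,7}:  v_{0} + v_{4} + v_{7} = v_{1} + v_{8} — sig = ⟨3 | 1 1⟩

so the primitive-relation signature multiset is
[⟨2 | 1⟩, ⟨2 | 1 1⟩, ⟨2 | 1 1⟩, ⟨2 | 1 1 2⟩, ⟨2 | 1 1 2⟩, ⟨2 | 2⟩, ⟨3 | 0⟩, ⟨3 | 1⟩, ⟨3 | 1⟩, ⟨3 | 1⟩, ⟨3 | 1⟩, ⟨3 | 1 1⟩, ⟨3 | 1 1⟩]


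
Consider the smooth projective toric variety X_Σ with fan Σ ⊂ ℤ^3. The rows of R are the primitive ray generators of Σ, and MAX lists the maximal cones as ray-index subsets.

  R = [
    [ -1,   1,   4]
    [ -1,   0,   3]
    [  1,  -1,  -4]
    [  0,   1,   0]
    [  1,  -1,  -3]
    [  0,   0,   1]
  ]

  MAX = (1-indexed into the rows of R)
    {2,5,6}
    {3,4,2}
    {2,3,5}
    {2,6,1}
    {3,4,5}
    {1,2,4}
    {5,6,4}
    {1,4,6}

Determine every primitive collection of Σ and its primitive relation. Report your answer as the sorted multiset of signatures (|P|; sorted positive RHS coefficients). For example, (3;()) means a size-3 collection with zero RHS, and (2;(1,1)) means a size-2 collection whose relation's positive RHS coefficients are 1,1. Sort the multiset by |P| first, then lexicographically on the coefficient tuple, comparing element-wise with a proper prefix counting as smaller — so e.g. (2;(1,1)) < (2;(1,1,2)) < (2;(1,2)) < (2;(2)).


Minimal non-faces — 5 found among 6 rays, 8 max cones:

  P = {1,3}:  v_{1} + v_{3} = 0  ⇒ sig = (2;())
  P = {1,5}:  v_{1} + v_{5} = v_{6}  ⇒ sig = (2;(1))
  P = {3,6}:  v_{3} + v_{6} = v_{5}  ⇒ sig = (2;(1))
  P = {2,4,5}:  v_{2} + v_{4} + v_{5} = 0  ⇒ sig = (3;())
  P = {2,4,6}:  v_{2} + v_{4} + v_{6} = v_{1}  ⇒ sig = (3;(1))

Sorted signature multiset PRS(X):
    (2;())
    (2;(1))
    (2;(1))
    (3;())
    (3;(1))
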